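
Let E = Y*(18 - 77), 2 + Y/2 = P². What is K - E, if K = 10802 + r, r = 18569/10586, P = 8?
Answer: 191815717/10586 ≈ 18120.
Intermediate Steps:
r = 18569/10586 (r = 18569*(1/10586) = 18569/10586 ≈ 1.7541)
Y = 124 (Y = -4 + 2*8² = -4 + 2*64 = -4 + 128 = 124)
K = 114368541/10586 (K = 10802 + 18569/10586 = 114368541/10586 ≈ 10804.)
E = -7316 (E = 124*(18 - 77) = 124*(-59) = -7316)
K - E = 114368541/10586 - 1*(-7316) = 114368541/10586 + 7316 = 191815717/10586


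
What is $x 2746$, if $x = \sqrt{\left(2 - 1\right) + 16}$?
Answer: $2746 \sqrt{17} \approx 11322.0$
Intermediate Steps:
$x = \sqrt{17}$ ($x = \sqrt{1 + 16} = \sqrt{17} \approx 4.1231$)
$x 2746 = \sqrt{17} \cdot 2746 = 2746 \sqrt{17}$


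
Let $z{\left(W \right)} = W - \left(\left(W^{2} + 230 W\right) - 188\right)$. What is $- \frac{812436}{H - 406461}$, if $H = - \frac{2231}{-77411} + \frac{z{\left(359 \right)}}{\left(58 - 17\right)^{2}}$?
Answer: $\frac{214879234253}{107537063502} \approx 1.9982$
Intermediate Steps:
$z{\left(W \right)} = 188 - W^{2} - 229 W$ ($z{\left(W \right)} = W - \left(-188 + W^{2} + 230 W\right) = 188 - W^{2} - 229 W$)
$H = - \frac{398110713}{3173851}$ ($H = - \frac{2231}{-77411} + \frac{188 - 359^{2} - 82211}{\left(58 - 17\right)^{2}} = \left(-2231\right) \left(- \frac{1}{77411}\right) + \frac{188 - 128881 - 82211}{41^{2}} = \frac{2231}{77411} + \frac{188 - 128881 - 82211}{1681} = \frac{2231}{77411} - \frac{5144}{41} = - \frac{398110713}{3173851} \approx -125.43$)
$- \frac{812436}{H - 406461} = - \frac{812436}{- \frac{398110713}{3173851} - 406461} = - \frac{812436}{- \frac{1290444762024}{3173851}} = \left(-812436\right) \left(- \frac{3173851}{1290444762024}\right) = \frac{214879234253}{107537063502}$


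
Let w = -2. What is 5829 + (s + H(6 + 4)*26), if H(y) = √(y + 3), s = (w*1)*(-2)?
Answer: 5833 + 26*√13 ≈ 5926.7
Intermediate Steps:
s = 4 (s = -2*1*(-2) = -2*(-2) = 4)
H(y) = √(3 + y)
5829 + (s + H(6 + 4)*26) = 5829 + (4 + √(3 + (6 + 4))*26) = 5829 + (4 + √(3 + 10)*26) = 5829 + (4 + √13*26) = 5829 + (4 + 26*√13) = 5833 + 26*√13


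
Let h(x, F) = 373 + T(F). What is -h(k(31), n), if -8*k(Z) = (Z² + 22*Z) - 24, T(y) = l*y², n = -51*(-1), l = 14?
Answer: -36787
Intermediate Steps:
n = 51
T(y) = 14*y²
k(Z) = 3 - 11*Z/4 - Z²/8 (k(Z) = -((Z² + 22*Z) - 24)/8 = -(-24 + Z² + 22*Z)/8 = 3 - 11*Z/4 - Z²/8)
h(x, F) = 373 + 14*F²
-h(k(31), n) = -(373 + 14*51²) = -(373 + 14*2601) = -(373 + 36414) = -1*36787 = -36787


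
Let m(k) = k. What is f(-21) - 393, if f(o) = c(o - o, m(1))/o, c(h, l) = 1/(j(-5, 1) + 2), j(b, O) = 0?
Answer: -16507/42 ≈ -393.02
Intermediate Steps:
c(h, l) = 1/2 (c(h, l) = 1/(0 + 2) = 1/2)
f(o) = 1/(2*o)
f(-21) - 393 = (1/2)/(-21) - 393 = (1/2)*(-1/21) - 393 = -1/42 - 393 = -16507/42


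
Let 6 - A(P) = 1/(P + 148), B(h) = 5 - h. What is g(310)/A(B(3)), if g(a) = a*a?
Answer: 465000/29 ≈ 16034.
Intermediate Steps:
g(a) = a**2
A(P) = 6 - 1/(148 + P) (A(P) = 6 - 1/(P + 148) = 6 - 1/(148 + P))
g(310)/A(B(3)) = 310**2/(((887 + 6*(5 - 1*3))/(148 + (5 - 1*3)))) = 96100/(((887 + 6*(5 - 3))/(148 + (5 - 3)))) = 96100/(((887 + 6*2)/(148 + 2))) = 96100/(((887 + 12)/150)) = 96100/(((1/150)*899)) = 96100/(899/150) = 96100*(150/899) = 465000/29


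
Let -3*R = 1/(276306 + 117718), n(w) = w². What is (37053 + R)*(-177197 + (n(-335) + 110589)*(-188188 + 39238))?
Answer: -1453625752039527396055/1182072 ≈ -1.2297e+15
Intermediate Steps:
R = -1/1182072 (R = -1/(3*(276306 + 117718)) = -⅓/394024 = -⅓*1/394024 = -1/1182072 ≈ -8.4597e-7)
(37053 + R)*(-177197 + (n(-335) + 110589)*(-188188 + 39238)) = (37053 - 1/1182072)*(-177197 + ((-335)² + 110589)*(-188188 + 39238)) = 43799313815*(-177197 + (112225 + 110589)*(-148950))/1182072 = 43799313815*(-177197 + 222814*(-148950))/1182072 = 43799313815*(-177197 - 33188145300)/1182072 = (43799313815/1182072)*(-33188322497) = -1453625752039527396055/1182072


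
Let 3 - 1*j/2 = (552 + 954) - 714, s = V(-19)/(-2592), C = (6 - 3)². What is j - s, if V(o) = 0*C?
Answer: -1578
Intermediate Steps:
C = 9 (C = 3² = 9)
V(o) = 0 (V(o) = 0*9 = 0)
s = 0 (s = 0/(-2592) = 0*(-1/2592) = 0)
j = -1578 (j = 6 - 2*((552 + 954) - 714) = 6 - 2*(1506 - 714) = 6 - 2*792 = 6 - 1584 = -1578)
j - s = -1578 - 1*0 = -1578 + 0 = -1578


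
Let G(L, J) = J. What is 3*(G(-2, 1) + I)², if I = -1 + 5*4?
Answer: 1200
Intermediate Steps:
I = 19 (I = -1 + 20 = 19)
3*(G(-2, 1) + I)² = 3*(1 + 19)² = 3*20² = 3*400 = 1200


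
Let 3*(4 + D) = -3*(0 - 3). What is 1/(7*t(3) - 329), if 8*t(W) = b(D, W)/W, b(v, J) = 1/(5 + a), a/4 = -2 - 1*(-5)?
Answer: -408/134225 ≈ -0.0030397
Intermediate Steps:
a = 12 (a = 4*(-2 - 1*(-5)) = 4*(-2 + 5) = 4*3 = 12)
D = -1 (D = -4 + (-3*(0 - 3))/3 = -4 + (-3*(-3))/3 = -4 + (⅓)*9 = -4 + 3 = -1)
b(v, J) = 1/17 (b(v, J) = 1/(5 + 12) = 1/17)
t(W) = 1/(136*W) (t(W) = (1/(17*W))/8 = 1/(136*W))
1/(7*t(3) - 329) = 1/(7*((1/136)/3) - 329) = 1/(7*((1/136)*(⅓)) - 329) = 1/(7*(1/408) - 329) = 1/(7/408 - 329) = 1/(-134225/408) = -408/134225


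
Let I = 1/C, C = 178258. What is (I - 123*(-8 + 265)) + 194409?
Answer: 29020045885/178258 ≈ 1.6280e+5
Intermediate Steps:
I = 1/178258 ≈ 5.6098e-6
(I - 123*(-8 + 265)) + 194409 = (1/178258 - 123*(-8 + 265)) + 194409 = (1/178258 - 123*257) + 194409 = (1/178258 - 31611) + 194409 = -5634913637/178258 + 194409 = 29020045885/178258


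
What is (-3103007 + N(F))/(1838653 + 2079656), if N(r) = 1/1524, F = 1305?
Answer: -4728982667/5971502916 ≈ -0.79193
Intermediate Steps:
N(r) = 1/1524
(-3103007 + N(F))/(1838653 + 2079656) = (-3103007 + 1/1524)/(1838653 + 2079656) = -4728982667/1524/3918309 = -4728982667/1524*1/3918309 = -4728982667/5971502916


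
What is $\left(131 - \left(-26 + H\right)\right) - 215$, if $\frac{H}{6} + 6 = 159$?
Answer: $-976$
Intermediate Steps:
$H = 918$ ($H = -36 + 6 \cdot 159 = -36 + 954 = 918$)
$\left(131 - \left(-26 + H\right)\right) - 215 = \left(131 + \left(26 - 918\right)\right) - 215 = \left(131 - 892\right) - 215 = -761 - 215 = -976$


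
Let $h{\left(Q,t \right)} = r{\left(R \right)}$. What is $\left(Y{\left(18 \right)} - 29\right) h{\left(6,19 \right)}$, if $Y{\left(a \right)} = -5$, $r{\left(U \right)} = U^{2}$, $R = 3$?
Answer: $-306$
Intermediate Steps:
$h{\left(Q,t \right)} = 9$ ($h{\left(Q,t \right)} = 3^{2} = 9$)
$\left(Y{\left(18 \right)} - 29\right) h{\left(6,19 \right)} = \left(-5 - 29\right) 9 = \left(-34\right) 9 = -306$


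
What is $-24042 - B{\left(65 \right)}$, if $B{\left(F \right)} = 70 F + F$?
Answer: $-28657$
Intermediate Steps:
$B{\left(F \right)} = 71 F$
$-24042 - B{\left(65 \right)} = -24042 - 71 \cdot 65 = -24042 - 4615 = -28657$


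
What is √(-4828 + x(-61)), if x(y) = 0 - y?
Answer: I*√4767 ≈ 69.043*I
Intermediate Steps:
x(y) = -y
√(-4828 + x(-61)) = √(-4828 - 1*(-61)) = √(-4828 + 61) = √(-4767) = I*√4767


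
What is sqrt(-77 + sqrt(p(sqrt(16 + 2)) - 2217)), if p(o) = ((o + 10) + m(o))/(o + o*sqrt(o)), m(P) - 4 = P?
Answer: sqrt(-77 + sqrt(-2217 + (14 + 6*sqrt(2))/(3*sqrt(2) + 3*2**(3/4)*sqrt(3)))) ≈ 2.5735 + 9.1445*I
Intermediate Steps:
m(P) = 4 + P
p(o) = (14 + 2*o)/(o + o**(3/2)) (p(o) = ((o + 10) + (4 + o))/(o + o*sqrt(o)) = ((10 + o) + (4 + o))/(o + o**(3/2)) = (14 + 2*o)/(o + o**(3/2)))
sqrt(-77 + sqrt(p(sqrt(16 + 2)) - 2217)) = sqrt(-77 + sqrt(2*(7 + sqrt(16 + 2))/(sqrt(16 + 2) + (sqrt(16 + 2))**(3/2)) - 2217)) = sqrt(-77 + sqrt(2*(7 + sqrt(18))/(sqrt(18) + (sqrt(18))**(3/2)) - 2217)) = sqrt(-77 + sqrt(2*(7 + 3*sqrt(2))/(3*sqrt(2) + (3*sqrt(2))**(3/2)) - 2217)) = sqrt(-77 + sqrt(2*(7 + 3*sqrt(2))/(3*sqrt(2) + 3*2**(3/4)*sqrt(3)) - 2217)) = sqrt(-77 + sqrt(-2217 + 2*(7 + 3*sqrt(2))/(3*sqrt(2) + 3*2**(3/4)*sqrt(3))))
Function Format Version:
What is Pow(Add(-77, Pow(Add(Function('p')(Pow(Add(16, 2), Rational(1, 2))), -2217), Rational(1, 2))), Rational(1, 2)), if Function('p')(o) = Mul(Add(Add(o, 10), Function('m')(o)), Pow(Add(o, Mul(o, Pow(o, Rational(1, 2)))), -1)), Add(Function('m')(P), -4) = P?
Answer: Pow(Add(-77, Pow(Add(-2217, Mul(Pow(Add(Mul(3, Pow(2, Rational(1, 2))), Mul(3, Pow(2, Rational(3, 4)), Pow(3, Rational(1, 2)))), -1), Add(14, Mul(6, Pow(2, Rational(1, 2)))))), Rational(1, 2))), Rational(1, 2)) ≈ Add(2.5735, Mul(9.1445, I))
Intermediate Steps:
Function('m')(P) = Add(4, P)
Function('p')(o) = Mul(Pow(Add(o, Pow(o, Rational(3, 2))), -1), Add(14, Mul(2, o))) (Function('p')(o) = Mul(Add(Add(o, 10), Add(4, o)), Pow(Add(o, Mul(o, Pow(o, Rational(1, 2)))), -1)) = Mul(Add(Add(10, o), Add(4, o)), Pow(Add(o, Pow(o, Rational(3, 2))), -1)) = Mul(Add(14, Mul(2, o)), Pow(Add(o, Pow(o, Rational(3, 2))), -1)) = Mul(Pow(Add(o, Pow(o, Rational(3, 2))), -1), Add(14, Mul(2, o))))
Pow(Add(-77, Pow(Add(Function('p')(Pow(Add(16, 2), Rational(1, 2))), -2217), Rational(1, 2))), Rational(1, 2)) = Pow(Add(-77, Pow(Add(Mul(2, Pow(Add(Pow(Add(16, 2), Rational(1, 2)), Pow(Pow(Add(16, 2), Rational(1, 2)), Rational(3, 2))), -1), Add(7, Pow(Add(16, 2), Rational(1, 2)))), -2217), Rational(1, 2))), Rational(1, 2)) = Pow(Add(-77, Pow(Add(Mul(2, Pow(Add(Pow(18, Rational(1, 2)), Pow(Pow(18, Rational(1, 2)), Rational(3, 2))), -1), Add(7, Pow(18, Rational(1, 2)))), -2217), Rational(1, 2))), Rational(1, 2)) = Pow(Add(-77, Pow(Add(Mul(2, Pow(Add(Mul(3, Pow(2, Rational(1, 2))), Pow(Mul(3, Pow(2, Rational(1, 2))), Rational(3, 2))), -1), Add(7, Mul(3, Pow(2, Rational(1, 2))))), -2217), Rational(1, 2))), Rational(1, 2)) = Pow(Add(-77, Pow(Add(Mul(2, Pow(Add(Mul(3, Pow(2, Rational(1, 2))), Mul(3, Pow(2, Rational(3, 4)), Pow(3, Rational(1, 2)))), -1), Add(7, Mul(3, Pow(2, Rational(1, 2))))), -2217), Rational(1, 2))), Rational(1, 2)) = Pow(Add(-77, Pow(Add(-2217, Mul(2, Pow(Add(Mul(3, Pow(2, Rational(1, 2))), Mul(3, Pow(2, Rational(3, 4)), Pow(3, Rational(1, 2)))), -1), Add(7, Mul(3, Pow(2, Rational(1, 2)))))), Rational(1, 2))), Rational(1, 2))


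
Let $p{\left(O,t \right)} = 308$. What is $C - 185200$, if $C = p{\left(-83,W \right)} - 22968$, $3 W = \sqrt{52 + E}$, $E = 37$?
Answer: $-207860$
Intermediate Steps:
$W = \frac{\sqrt{89}}{3}$ ($W = \frac{\sqrt{52 + 37}}{3} = \frac{\sqrt{89}}{3} \approx 3.1447$)
$C = -22660$ ($C = 308 - 22968 = -22660$)
$C - 185200 = -22660 - 185200 = -207860$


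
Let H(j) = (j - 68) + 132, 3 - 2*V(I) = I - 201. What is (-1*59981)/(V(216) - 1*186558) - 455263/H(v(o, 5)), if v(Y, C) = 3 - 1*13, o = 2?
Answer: -14155407893/1679076 ≈ -8430.5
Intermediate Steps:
V(I) = 102 - I/2 (V(I) = 3/2 - (I - 201)/2 = 3/2 - (-201 + I)/2 = 3/2 + (201/2 - I/2) = 102 - I/2)
v(Y, C) = -10 (v(Y, C) = 3 - 13 = -10)
H(j) = 64 + j (H(j) = (-68 + j) + 132 = 64 + j)
(-1*59981)/(V(216) - 1*186558) - 455263/H(v(o, 5)) = (-1*59981)/((102 - ½*216) - 1*186558) - 455263/(64 - 10) = -59981/((102 - 108) - 186558) - 455263/54 = -59981/(-6 - 186558) - 455263*1/54 = -59981/(-186564) - 455263/54 = -59981*(-1/186564) - 455263/54 = 59981/186564 - 455263/54 = -14155407893/1679076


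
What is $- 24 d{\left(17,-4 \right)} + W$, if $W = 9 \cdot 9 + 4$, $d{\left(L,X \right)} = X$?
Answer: $181$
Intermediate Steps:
$W = 85$ ($W = 81 + 4 = 85$)
$- 24 d{\left(17,-4 \right)} + W = \left(-24\right) \left(-4\right) + 85 = 96 + 85 = 181$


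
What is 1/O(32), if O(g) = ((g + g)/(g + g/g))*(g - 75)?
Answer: -33/2752 ≈ -0.011991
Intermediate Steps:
O(g) = 2*g*(-75 + g)/(1 + g) (O(g) = ((2*g)/(g + 1))*(-75 + g) = ((2*g)/(1 + g))*(-75 + g) = (2*g/(1 + g))*(-75 + g) = 2*g*(-75 + g)/(1 + g))
1/O(32) = 1/(2*32*(-75 + 32)/(1 + 32)) = 1/(2*32*(-43)/33) = 1/(2*32*(1/33)*(-43)) = 1/(-2752/33) = -33/2752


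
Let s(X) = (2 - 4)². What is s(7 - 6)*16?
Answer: 64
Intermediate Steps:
s(X) = 4 (s(X) = (-2)² = 4)
s(7 - 6)*16 = 4*16 = 64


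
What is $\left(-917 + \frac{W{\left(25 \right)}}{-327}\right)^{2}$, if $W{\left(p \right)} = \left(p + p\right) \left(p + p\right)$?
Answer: $\frac{91420964881}{106929} \approx 8.5497 \cdot 10^{5}$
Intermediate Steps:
$W{\left(p \right)} = 4 p^{2}$ ($W{\left(p \right)} = 2 p 2 p = 4 p^{2}$)
$\left(-917 + \frac{W{\left(25 \right)}}{-327}\right)^{2} = \left(-917 + \frac{4 \cdot 25^{2}}{-327}\right)^{2} = \left(-917 + 4 \cdot 625 \left(- \frac{1}{327}\right)\right)^{2} = \left(-917 + 2500 \left(- \frac{1}{327}\right)\right)^{2} = \left(-917 - \frac{2500}{327}\right)^{2} = \left(- \frac{302359}{327}\right)^{2} = \frac{91420964881}{106929}$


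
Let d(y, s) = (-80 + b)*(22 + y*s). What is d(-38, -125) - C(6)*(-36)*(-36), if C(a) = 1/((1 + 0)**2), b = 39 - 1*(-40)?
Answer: -6068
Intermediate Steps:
b = 79 (b = 39 + 40 = 79)
C(a) = 1 (C(a) = 1/(1**2) = 1/1 = 1)
d(y, s) = -22 - s*y (d(y, s) = (-80 + 79)*(22 + y*s) = -(22 + s*y) = -22 - s*y)
d(-38, -125) - C(6)*(-36)*(-36) = (-22 - 1*(-125)*(-38)) - 1*(-36)*(-36) = (-22 - 4750) - (-36)*(-36) = -4772 - 1*1296 = -4772 - 1296 = -6068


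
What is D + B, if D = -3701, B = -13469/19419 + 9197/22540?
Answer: -1620068460977/437704260 ≈ -3701.3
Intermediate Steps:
B = -124994717/437704260 (B = -13469*1/19419 + 9197*(1/22540) = -13469/19419 + 9197/22540 = -124994717/437704260 ≈ -0.28557)
D + B = -3701 - 124994717/437704260 = -1620068460977/437704260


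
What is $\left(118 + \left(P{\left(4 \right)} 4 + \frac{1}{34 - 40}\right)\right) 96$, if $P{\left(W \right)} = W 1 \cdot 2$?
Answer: $14384$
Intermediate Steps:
$P{\left(W \right)} = 2 W$ ($P{\left(W \right)} = W 2 = 2 W$)
$\left(118 + \left(P{\left(4 \right)} 4 + \frac{1}{34 - 40}\right)\right) 96 = \left(118 + \left(2 \cdot 4 \cdot 4 + \frac{1}{34 - 40}\right)\right) 96 = \left(118 + \left(8 \cdot 4 + \frac{1}{-6}\right)\right) 96 = \left(118 + \left(32 - \frac{1}{6}\right)\right) 96 = \left(118 + \frac{191}{6}\right) 96 = \frac{899}{6} \cdot 96 = 14384$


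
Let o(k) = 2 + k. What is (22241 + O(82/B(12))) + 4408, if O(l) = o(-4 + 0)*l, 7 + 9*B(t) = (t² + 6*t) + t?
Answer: 5887953/221 ≈ 26642.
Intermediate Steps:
B(t) = -7/9 + t²/9 + 7*t/9 (B(t) = -7/9 + ((t² + 6*t) + t)/9 = -7/9 + (t² + 7*t)/9 = -7/9 + (t²/9 + 7*t/9) = -7/9 + t²/9 + 7*t/9)
O(l) = -2*l (O(l) = (2 + (-4 + 0))*l = (2 - 4)*l = -2*l)
(22241 + O(82/B(12))) + 4408 = (22241 - 164/(-7/9 + (⅑)*12² + (7/9)*12)) + 4408 = (22241 - 164/(-7/9 + (⅑)*144 + 28/3)) + 4408 = (22241 - 164/(-7/9 + 16 + 28/3)) + 4408 = (22241 - 164/221/9) + 4408 = (22241 - 164*9/221) + 4408 = (22241 - 2*738/221) + 4408 = (22241 - 1476/221) + 4408 = 4913785/221 + 4408 = 5887953/221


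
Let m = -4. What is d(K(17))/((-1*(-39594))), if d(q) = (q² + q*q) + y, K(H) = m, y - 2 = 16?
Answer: 25/19797 ≈ 0.0012628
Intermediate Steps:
y = 18 (y = 2 + 16 = 18)
K(H) = -4
d(q) = 18 + 2*q² (d(q) = (q² + q*q) + 18 = (q² + q²) + 18 = 2*q² + 18 = 18 + 2*q²)
d(K(17))/((-1*(-39594))) = (18 + 2*(-4)²)/((-1*(-39594))) = (18 + 2*16)/39594 = (18 + 32)*(1/39594) = 50*(1/39594) = 25/19797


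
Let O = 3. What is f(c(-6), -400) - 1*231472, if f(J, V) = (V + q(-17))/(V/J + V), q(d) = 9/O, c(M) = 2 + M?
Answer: -69441203/300 ≈ -2.3147e+5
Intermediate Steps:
q(d) = 3 (q(d) = 9/3 = 9*(⅓) = 3)
f(J, V) = (3 + V)/(V + V/J) (f(J, V) = (V + 3)/(V/J + V) = (3 + V)/(V + V/J))
f(c(-6), -400) - 1*231472 = (2 - 6)*(3 - 400)/(-400*(1 + (2 - 6))) - 1*231472 = -4*(-1/400)*(-397)/(1 - 4) - 231472 = -4*(-1/400)*(-397)/(-3) - 231472 = -4*(-1/400)*(-⅓)*(-397) - 231472 = 397/300 - 231472 = -69441203/300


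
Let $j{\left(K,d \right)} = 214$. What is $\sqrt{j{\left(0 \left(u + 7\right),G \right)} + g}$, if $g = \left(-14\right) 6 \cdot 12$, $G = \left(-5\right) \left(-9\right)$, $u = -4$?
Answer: $i \sqrt{794} \approx 28.178 i$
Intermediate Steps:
$G = 45$
$g = -1008$ ($g = \left(-84\right) 12 = -1008$)
$\sqrt{j{\left(0 \left(u + 7\right),G \right)} + g} = \sqrt{214 - 1008} = \sqrt{-794} = i \sqrt{794}$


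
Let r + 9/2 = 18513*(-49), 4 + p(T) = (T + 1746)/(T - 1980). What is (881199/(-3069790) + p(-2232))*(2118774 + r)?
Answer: -3103270104471/613958 ≈ -5.0545e+6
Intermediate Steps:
p(T) = -4 + (1746 + T)/(-1980 + T) (p(T) = -4 + (T + 1746)/(T - 1980) = -4 + (1746 + T)/(-1980 + T))
r = -1814283/2 (r = -9/2 + 18513*(-49) = -9/2 - 907137 = -1814283/2 ≈ -9.0714e+5)
(881199/(-3069790) + p(-2232))*(2118774 + r) = (881199/(-3069790) + 3*(3222 - 1*(-2232))/(-1980 - 2232))*(2118774 - 1814283/2) = (881199*(-1/3069790) + 3*(3222 + 2232)/(-4212))*(2423265/2) = (-881199/3069790 + 3*(-1/4212)*5454)*(2423265/2) = (-881199/3069790 - 101/26)*(2423265/2) = -83239991/19953635*2423265/2 = -3103270104471/613958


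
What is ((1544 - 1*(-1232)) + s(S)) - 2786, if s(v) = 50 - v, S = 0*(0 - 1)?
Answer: 40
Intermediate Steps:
S = 0 (S = 0*(-1) = 0)
((1544 - 1*(-1232)) + s(S)) - 2786 = ((1544 - 1*(-1232)) + (50 - 1*0)) - 2786 = ((1544 + 1232) + (50 + 0)) - 2786 = (2776 + 50) - 2786 = 2826 - 2786 = 40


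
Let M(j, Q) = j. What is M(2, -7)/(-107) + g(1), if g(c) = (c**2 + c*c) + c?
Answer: 319/107 ≈ 2.9813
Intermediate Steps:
g(c) = c + 2*c**2 (g(c) = (c**2 + c**2) + c = 2*c**2 + c = c + 2*c**2)
M(2, -7)/(-107) + g(1) = 2/(-107) + 1*(1 + 2*1) = 2*(-1/107) + 1*(1 + 2) = -2/107 + 1*3 = -2/107 + 3 = 319/107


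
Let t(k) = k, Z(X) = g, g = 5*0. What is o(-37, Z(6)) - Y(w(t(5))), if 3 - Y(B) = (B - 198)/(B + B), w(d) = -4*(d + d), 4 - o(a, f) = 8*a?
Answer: 11999/40 ≈ 299.98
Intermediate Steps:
g = 0
Z(X) = 0
o(a, f) = 4 - 8*a
w(d) = -8*d
Y(B) = 3 - (-198 + B)/(2*B) (Y(B) = 3 - (B - 198)/(B + B) = 3 - (-198 + B)/(2*B))
o(-37, Z(6)) - Y(w(t(5))) = (4 - 8*(-37)) - (5/2 + 99/((-8*5))) = (4 + 296) - (5/2 + 99/(-40)) = 300 - (5/2 + 99*(-1/40)) = 300 - (5/2 - 99/40) = 300 - 1*1/40 = 300 - 1/40 = 11999/40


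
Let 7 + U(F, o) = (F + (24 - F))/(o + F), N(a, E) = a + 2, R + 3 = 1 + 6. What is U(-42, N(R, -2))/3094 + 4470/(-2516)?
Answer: -305503/171717 ≈ -1.7791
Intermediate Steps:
R = 4 (R = -3 + (1 + 6) = -3 + 7 = 4)
N(a, E) = 2 + a
U(F, o) = -7 + 24/(F + o) (U(F, o) = -7 + (F + (24 - F))/(o + F) = -7 + 24/(F + o))
U(-42, N(R, -2))/3094 + 4470/(-2516) = ((24 - 7*(-42) - 7*(2 + 4))/(-42 + (2 + 4)))/3094 + 4470/(-2516) = ((24 + 294 - 7*6)/(-42 + 6))*(1/3094) + 4470*(-1/2516) = ((24 + 294 - 42)/(-36))*(1/3094) - 2235/1258 = -1/36*276*(1/3094) - 2235/1258 = -23/3*1/3094 - 2235/1258 = -23/9282 - 2235/1258 = -305503/171717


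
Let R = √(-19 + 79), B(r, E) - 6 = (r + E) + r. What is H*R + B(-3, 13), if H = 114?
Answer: 13 + 228*√15 ≈ 896.04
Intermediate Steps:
B(r, E) = 6 + E + 2*r (B(r, E) = 6 + ((r + E) + r) = 6 + ((E + r) + r) = 6 + (E + 2*r) = 6 + E + 2*r)
R = 2*√15 (R = √60 = 2*√15 ≈ 7.7460)
H*R + B(-3, 13) = 114*(2*√15) + (6 + 13 + 2*(-3)) = 228*√15 + (6 + 13 - 6) = 228*√15 + 13 = 13 + 228*√15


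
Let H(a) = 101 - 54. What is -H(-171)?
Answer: -47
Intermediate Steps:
H(a) = 47
-H(-171) = -1*47 = -47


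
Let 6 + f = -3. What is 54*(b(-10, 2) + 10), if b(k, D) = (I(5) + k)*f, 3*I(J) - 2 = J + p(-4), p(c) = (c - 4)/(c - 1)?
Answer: 20034/5 ≈ 4006.8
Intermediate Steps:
f = -9 (f = -6 - 3 = -9)
p(c) = (-4 + c)/(-1 + c)
I(J) = 6/5 + J/3 (I(J) = ⅔ + (J + (-4 - 4)/(-1 - 4))/3 = ⅔ + (J - 8/(-5))/3 = ⅔ + (J - ⅕*(-8))/3 = ⅔ + (J + 8/5)/3 = ⅔ + (8/5 + J)/3 = ⅔ + (8/15 + J/3) = 6/5 + J/3)
b(k, D) = -129/5 - 9*k (b(k, D) = ((6/5 + (⅓)*5) + k)*(-9) = ((6/5 + 5/3) + k)*(-9) = (43/15 + k)*(-9) = -129/5 - 9*k)
54*(b(-10, 2) + 10) = 54*((-129/5 - 9*(-10)) + 10) = 54*((-129/5 + 90) + 10) = 54*(321/5 + 10) = 54*(371/5) = 20034/5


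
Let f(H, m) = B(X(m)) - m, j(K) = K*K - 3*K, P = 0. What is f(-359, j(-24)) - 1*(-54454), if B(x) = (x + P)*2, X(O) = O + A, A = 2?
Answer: 55106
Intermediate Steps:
j(K) = K**2 - 3*K
X(O) = 2 + O (X(O) = O + 2 = 2 + O)
B(x) = 2*x (B(x) = (x + 0)*2 = x*2 = 2*x)
f(H, m) = 4 + m (f(H, m) = 2*(2 + m) - m = (4 + 2*m) - m = 4 + m)
f(-359, j(-24)) - 1*(-54454) = (4 - 24*(-3 - 24)) - 1*(-54454) = (4 - 24*(-27)) + 54454 = (4 + 648) + 54454 = 652 + 54454 = 55106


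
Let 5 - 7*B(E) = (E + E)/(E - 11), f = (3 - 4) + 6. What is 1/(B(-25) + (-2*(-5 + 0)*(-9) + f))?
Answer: -126/10645 ≈ -0.011837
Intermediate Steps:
f = 5 (f = -1 + 6 = 5)
B(E) = 5/7 - 2*E/(7*(-11 + E)) (B(E) = 5/7 - (E + E)/(7*(E - 11)) = 5/7 - 2*E/(7*(-11 + E)))
1/(B(-25) + (-2*(-5 + 0)*(-9) + f)) = 1/((-55 + 3*(-25))/(7*(-11 - 25)) + (-2*(-5 + 0)*(-9) + 5)) = 1/((⅐)*(-55 - 75)/(-36) + (-2*(-5)*(-9) + 5)) = 1/((⅐)*(-1/36)*(-130) + (10*(-9) + 5)) = 1/(65/126 + (-90 + 5)) = 1/(65/126 - 85) = 1/(-10645/126) = -126/10645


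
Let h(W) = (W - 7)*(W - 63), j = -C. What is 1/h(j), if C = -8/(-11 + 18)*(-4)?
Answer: 49/38313 ≈ 0.0012789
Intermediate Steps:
C = 32/7 (C = -8/7*(-4) = 32/7 ≈ 4.5714)
j = -32/7 (j = -1*32/7 = -32/7 ≈ -4.5714)
h(W) = (-63 + W)*(-7 + W) (h(W) = (-7 + W)*(-63 + W) = (-63 + W)*(-7 + W))
1/h(j) = 1/(441 + (-32/7)**2 - 70*(-32/7)) = 1/(441 + 1024/49 + 320) = 1/(38313/49) = 49/38313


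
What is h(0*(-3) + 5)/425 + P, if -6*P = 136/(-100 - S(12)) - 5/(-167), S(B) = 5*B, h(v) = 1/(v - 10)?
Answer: 386689/2839000 ≈ 0.13621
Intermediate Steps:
h(v) = 1/(-10 + v)
P = 913/6680 (P = -(136/(-100 - 5*12) - 5/(-167))/6 = -(136/(-100 - 1*60) - 5*(-1/167))/6 = -(136/(-100 - 60) + 5/167)/6 = -(136/(-160) + 5/167)/6 = -(136*(-1/160) + 5/167)/6 = -(-17/20 + 5/167)/6 = -⅙*(-2739/3340) = 913/6680 ≈ 0.13668)
h(0*(-3) + 5)/425 + P = 1/((-10 + (0*(-3) + 5))*425) + 913/6680 = (1/425)/(-10 + (0 + 5)) + 913/6680 = (1/425)/(-10 + 5) + 913/6680 = (1/425)/(-5) + 913/6680 = -⅕*1/425 + 913/6680 = -1/2125 + 913/6680 = 386689/2839000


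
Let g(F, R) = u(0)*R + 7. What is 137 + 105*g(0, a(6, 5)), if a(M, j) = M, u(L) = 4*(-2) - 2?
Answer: -5428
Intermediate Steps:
u(L) = -10 (u(L) = -8 - 2 = -10)
g(F, R) = 7 - 10*R (g(F, R) = -10*R + 7 = 7 - 10*R)
137 + 105*g(0, a(6, 5)) = 137 + 105*(7 - 10*6) = 137 + 105*(7 - 60) = 137 + 105*(-53) = 137 - 5565 = -5428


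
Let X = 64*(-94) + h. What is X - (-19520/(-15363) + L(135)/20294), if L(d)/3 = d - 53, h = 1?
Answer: -937868450504/155888361 ≈ -6016.3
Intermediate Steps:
L(d) = -159 + 3*d (L(d) = 3*(d - 53) = 3*(-53 + d) = -159 + 3*d)
X = -6015 (X = 64*(-94) + 1 = -6016 + 1 = -6015)
X - (-19520/(-15363) + L(135)/20294) = -6015 - (-19520/(-15363) + (-159 + 3*135)/20294) = -6015 - (-19520*(-1/15363) + (-159 + 405)*(1/20294)) = -6015 - (19520/15363 + 246*(1/20294)) = -6015 - (19520/15363 + 123/10147) = -6015 - 1*199959089/155888361 = -6015 - 199959089/155888361 = -937868450504/155888361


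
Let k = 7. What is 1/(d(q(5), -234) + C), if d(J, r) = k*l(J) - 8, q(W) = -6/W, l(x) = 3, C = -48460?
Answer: -1/48447 ≈ -2.0641e-5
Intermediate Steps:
d(J, r) = 13 (d(J, r) = 7*3 - 8 = 21 - 8 = 13)
1/(d(q(5), -234) + C) = 1/(13 - 48460) = 1/(-48447) = -1/48447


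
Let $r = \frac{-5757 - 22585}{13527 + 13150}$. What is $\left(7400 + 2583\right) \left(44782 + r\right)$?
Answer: $\frac{322321680048}{721} \approx 4.4705 \cdot 10^{8}$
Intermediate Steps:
$r = - \frac{766}{721}$ ($r = - \frac{28342}{26677} = \left(-28342\right) \frac{1}{26677} = - \frac{766}{721} \approx -1.0624$)
$\left(7400 + 2583\right) \left(44782 + r\right) = \left(7400 + 2583\right) \left(44782 - \frac{766}{721}\right) = 9983 \cdot \frac{32287056}{721} = \frac{322321680048}{721}$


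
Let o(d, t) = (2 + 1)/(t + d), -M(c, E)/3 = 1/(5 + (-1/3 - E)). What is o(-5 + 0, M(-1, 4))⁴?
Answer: 1296/130321 ≈ 0.0099447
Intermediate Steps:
M(c, E) = -3/(14/3 - E) (M(c, E) = -3/(5 + (-1/3 - E)) = -3/(5 + (-1*⅓ - E)) = -3/(5 + (-⅓ - E)) = -3/(14/3 - E))
o(d, t) = 3/(d + t)
o(-5 + 0, M(-1, 4))⁴ = (3/((-5 + 0) + 9/(-14 + 3*4)))⁴ = (3/(-5 + 9/(-14 + 12)))⁴ = (3/(-5 + 9/(-2)))⁴ = (3/(-5 + 9*(-½)))⁴ = (3/(-5 - 9/2))⁴ = (3/(-19/2))⁴ = (3*(-2/19))⁴ = (-6/19)⁴ = 1296/130321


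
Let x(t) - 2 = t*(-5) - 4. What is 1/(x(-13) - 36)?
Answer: 1/27 ≈ 0.037037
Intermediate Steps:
x(t) = -2 - 5*t (x(t) = 2 + (t*(-5) - 4) = 2 + (-5*t - 4) = 2 + (-4 - 5*t) = -2 - 5*t)
1/(x(-13) - 36) = 1/((-2 - 5*(-13)) - 36) = 1/((-2 + 65) - 36) = 1/(63 - 36) = 1/27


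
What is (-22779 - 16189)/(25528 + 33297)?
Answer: -38968/58825 ≈ -0.66244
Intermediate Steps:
(-22779 - 16189)/(25528 + 33297) = -38968/58825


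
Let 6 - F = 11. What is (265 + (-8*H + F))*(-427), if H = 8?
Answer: -83692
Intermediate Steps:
F = -5 (F = 6 - 1*11 = 6 - 11 = -5)
(265 + (-8*H + F))*(-427) = (265 + (-8*8 - 5))*(-427) = (265 + (-64 - 5))*(-427) = (265 - 69)*(-427) = 196*(-427) = -83692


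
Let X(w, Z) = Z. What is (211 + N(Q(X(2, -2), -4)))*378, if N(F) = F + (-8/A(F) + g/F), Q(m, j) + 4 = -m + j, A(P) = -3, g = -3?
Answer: 78687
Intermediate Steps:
Q(m, j) = -4 + j - m (Q(m, j) = -4 + (-m + j) = -4 + (j - m) = -4 + j - m)
N(F) = 8/3 + F - 3/F (N(F) = F + (-8/(-3) - 3/F) = F + (-8*(-⅓) - 3/F) = F + (8/3 - 3/F) = 8/3 + F - 3/F)
(211 + N(Q(X(2, -2), -4)))*378 = (211 + (8/3 + (-4 - 4 - 1*(-2)) - 3/(-4 - 4 - 1*(-2))))*378 = (211 + (8/3 + (-4 - 4 + 2) - 3/(-4 - 4 + 2)))*378 = (211 + (8/3 - 6 - 3/(-6)))*378 = (211 + (8/3 - 6 - 3*(-⅙)))*378 = (211 + (8/3 - 6 + ½))*378 = (211 - 17/6)*378 = (1249/6)*378 = 78687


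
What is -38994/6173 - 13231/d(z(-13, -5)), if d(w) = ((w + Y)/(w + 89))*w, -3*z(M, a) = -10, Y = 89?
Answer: -245414829/61730 ≈ -3975.6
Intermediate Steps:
z(M, a) = 10/3 (z(M, a) = -⅓*(-10) = 10/3)
d(w) = w (d(w) = ((w + 89)/(w + 89))*w = ((89 + w)/(89 + w))*w = 1*w = w)
-38994/6173 - 13231/d(z(-13, -5)) = -38994/6173 - 13231/10/3 = -38994*1/6173 - 13231*3/10 = -38994/6173 - 39693/10 = -245414829/61730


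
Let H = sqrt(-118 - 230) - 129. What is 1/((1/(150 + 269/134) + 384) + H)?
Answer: 105801250501/27124398768469 - 829792322*I*sqrt(87)/27124398768469 ≈ 0.0039006 - 0.00028534*I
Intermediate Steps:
H = -129 + 2*I*sqrt(87) (H = sqrt(-348) - 129 = 2*I*sqrt(87) - 129 = -129 + 2*I*sqrt(87) ≈ -129.0 + 18.655*I)
1/((1/(150 + 269/134) + 384) + H) = 1/((1/(150 + 269/134) + 384) + (-129 + 2*I*sqrt(87))) = 1/((1/(20369/134) + 384) + (-129 + 2*I*sqrt(87))) = 1/((134/20369 + 384) + (-129 + 2*I*sqrt(87))) = 1/(7821830/20369 + (-129 + 2*I*sqrt(87))) = 1/(5194229/20369 + 2*I*sqrt(87))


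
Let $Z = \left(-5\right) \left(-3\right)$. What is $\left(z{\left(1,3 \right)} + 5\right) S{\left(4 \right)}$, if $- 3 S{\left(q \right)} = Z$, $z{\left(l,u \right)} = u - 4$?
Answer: $-20$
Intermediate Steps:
$z{\left(l,u \right)} = -4 + u$
$Z = 15$
$S{\left(q \right)} = -5$ ($S{\left(q \right)} = \left(- \frac{1}{3}\right) 15 = -5$)
$\left(z{\left(1,3 \right)} + 5\right) S{\left(4 \right)} = \left(\left(-4 + 3\right) + 5\right) \left(-5\right) = \left(-1 + 5\right) \left(-5\right) = 4 \left(-5\right) = -20$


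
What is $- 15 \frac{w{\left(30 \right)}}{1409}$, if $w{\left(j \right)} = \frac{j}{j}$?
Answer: $- \frac{15}{1409} \approx -0.010646$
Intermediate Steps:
$w{\left(j \right)} = 1$
$- 15 \frac{w{\left(30 \right)}}{1409} = - 15 \cdot 1 \cdot \frac{1}{1409} = \left(-15\right) \frac{1}{1409} = - \frac{15}{1409}$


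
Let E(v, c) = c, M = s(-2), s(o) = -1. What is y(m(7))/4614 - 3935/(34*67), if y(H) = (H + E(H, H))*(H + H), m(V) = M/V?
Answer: -444819649/257511954 ≈ -1.7274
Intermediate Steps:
M = -1
m(V) = -1/V
y(H) = 4*H² (y(H) = (H + H)*(H + H) = (2*H)*(2*H) = 4*H²)
y(m(7))/4614 - 3935/(34*67) = (4*(-1/7)²)/4614 - 3935/(34*67) = (4*(-1*⅐)²)*(1/4614) - 3935/2278 = (4*(-⅐)²)*(1/4614) - 3935*1/2278 = (4*(1/49))*(1/4614) - 3935/2278 = (4/49)*(1/4614) - 3935/2278 = 2/113043 - 3935/2278 = -444819649/257511954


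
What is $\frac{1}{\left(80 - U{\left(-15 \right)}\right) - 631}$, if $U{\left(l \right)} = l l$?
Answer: $- \frac{1}{776} \approx -0.0012887$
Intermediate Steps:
$U{\left(l \right)} = l^{2}$
$\frac{1}{\left(80 - U{\left(-15 \right)}\right) - 631} = \frac{1}{\left(80 - \left(-15\right)^{2}\right) - 631} = \frac{1}{\left(80 - 225\right) - 631} = \frac{1}{-145 - 631} = \frac{1}{-776} = - \frac{1}{776}$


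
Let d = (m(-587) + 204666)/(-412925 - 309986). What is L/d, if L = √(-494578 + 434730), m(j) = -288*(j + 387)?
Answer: -722911*I*√14962/131133 ≈ -674.32*I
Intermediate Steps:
m(j) = -111456 - 288*j (m(j) = -288*(387 + j) = -111456 - 288*j)
d = -262266/722911 (d = ((-111456 - 288*(-587)) + 204666)/(-412925 - 309986) = ((-111456 + 169056) + 204666)/(-722911) = (57600 + 204666)*(-1/722911) = 262266*(-1/722911) = -262266/722911 ≈ -0.36279)
L = 2*I*√14962 (L = √(-59848) = 2*I*√14962 ≈ 244.64*I)
L/d = (2*I*√14962)/(-262266/722911) = (2*I*√14962)*(-722911/262266) = -722911*I*√14962/131133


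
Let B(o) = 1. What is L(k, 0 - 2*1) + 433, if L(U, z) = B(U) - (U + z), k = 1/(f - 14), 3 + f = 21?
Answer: 1743/4 ≈ 435.75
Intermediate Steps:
f = 18 (f = -3 + 21 = 18)
k = ¼ (k = 1/(18 - 14) = 1/4 = ¼ ≈ 0.25000)
L(U, z) = 1 - U - z (L(U, z) = 1 - (U + z) = 1 + (-U - z) = 1 - U - z)
L(k, 0 - 2*1) + 433 = (1 - 1*¼ - (0 - 2*1)) + 433 = (1 - ¼ - (0 - 2)) + 433 = (1 - ¼ - 1*(-2)) + 433 = (1 - ¼ + 2) + 433 = 11/4 + 433 = 1743/4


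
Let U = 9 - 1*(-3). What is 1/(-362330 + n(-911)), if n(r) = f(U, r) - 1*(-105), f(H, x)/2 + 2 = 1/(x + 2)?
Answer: -909/329266163 ≈ -2.7607e-6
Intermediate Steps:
U = 12 (U = 9 + 3 = 12)
f(H, x) = -4 + 2/(2 + x) (f(H, x) = -4 + 2/(x + 2) = -4 + 2/(2 + x))
n(r) = 105 + 2*(-3 - 2*r)/(2 + r) (n(r) = 2*(-3 - 2*r)/(2 + r) - 1*(-105) = 2*(-3 - 2*r)/(2 + r) + 105 = 105 + 2*(-3 - 2*r)/(2 + r))
1/(-362330 + n(-911)) = 1/(-362330 + (204 + 101*(-911))/(2 - 911)) = 1/(-362330 + (204 - 92011)/(-909)) = 1/(-362330 - 1/909*(-91807)) = 1/(-362330 + 91807/909) = 1/(-329266163/909) = -909/329266163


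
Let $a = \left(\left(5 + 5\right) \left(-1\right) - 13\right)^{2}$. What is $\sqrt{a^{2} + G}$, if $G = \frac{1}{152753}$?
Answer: $\frac{\sqrt{6529664099510322}}{152753} \approx 529.0$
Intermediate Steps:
$a = 529$ ($a = \left(10 \left(-1\right) - 13\right)^{2} = \left(-10 - 13\right)^{2} = \left(-23\right)^{2} = 529$)
$G = \frac{1}{152753} \approx 6.5465 \cdot 10^{-6}$
$\sqrt{a^{2} + G} = \sqrt{529^{2} + \frac{1}{152753}} = \sqrt{279841 + \frac{1}{152753}} = \sqrt{\frac{42746552274}{152753}} = \frac{\sqrt{6529664099510322}}{152753}$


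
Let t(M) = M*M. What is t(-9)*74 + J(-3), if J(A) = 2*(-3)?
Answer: 5988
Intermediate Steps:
t(M) = M²
J(A) = -6
t(-9)*74 + J(-3) = (-9)²*74 - 6 = 81*74 - 6 = 5994 - 6 = 5988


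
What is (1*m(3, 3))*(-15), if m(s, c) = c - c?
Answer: 0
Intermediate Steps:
m(s, c) = 0
(1*m(3, 3))*(-15) = (1*0)*(-15) = 0*(-15) = 0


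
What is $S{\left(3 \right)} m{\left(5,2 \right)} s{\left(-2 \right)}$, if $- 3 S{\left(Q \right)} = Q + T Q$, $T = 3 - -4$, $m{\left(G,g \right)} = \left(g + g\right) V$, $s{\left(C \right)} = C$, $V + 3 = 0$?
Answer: $-192$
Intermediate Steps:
$V = -3$ ($V = -3 + 0 = -3$)
$m{\left(G,g \right)} = - 6 g$ ($m{\left(G,g \right)} = \left(g + g\right) \left(-3\right) = 2 g \left(-3\right) = - 6 g$)
$T = 7$ ($T = 3 + 4 = 7$)
$S{\left(Q \right)} = - \frac{8 Q}{3}$ ($S{\left(Q \right)} = - \frac{Q + 7 Q}{3} = - \frac{8 Q}{3}$)
$S{\left(3 \right)} m{\left(5,2 \right)} s{\left(-2 \right)} = \left(- \frac{8}{3}\right) 3 \left(\left(-6\right) 2\right) \left(-2\right) = \left(-8\right) \left(-12\right) \left(-2\right) = 96 \left(-2\right) = -192$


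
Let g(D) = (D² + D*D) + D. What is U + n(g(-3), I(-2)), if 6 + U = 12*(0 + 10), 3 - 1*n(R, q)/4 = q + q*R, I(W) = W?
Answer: 254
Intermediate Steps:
g(D) = D + 2*D² (g(D) = (D² + D²) + D = 2*D² + D = D + 2*D²)
n(R, q) = 12 - 4*q - 4*R*q (n(R, q) = 12 - 4*(q + q*R) = 12 - 4*(q + R*q) = 12 + (-4*q - 4*R*q) = 12 - 4*q - 4*R*q)
U = 114 (U = -6 + 12*(0 + 10) = -6 + 12*10 = -6 + 120 = 114)
U + n(g(-3), I(-2)) = 114 + (12 - 4*(-2) - 4*(-3*(1 + 2*(-3)))*(-2)) = 114 + (12 + 8 - 4*(-3*(1 - 6))*(-2)) = 114 + (12 + 8 - 4*(-3*(-5))*(-2)) = 114 + (12 + 8 - 4*15*(-2)) = 114 + (12 + 8 + 120) = 114 + 140 = 254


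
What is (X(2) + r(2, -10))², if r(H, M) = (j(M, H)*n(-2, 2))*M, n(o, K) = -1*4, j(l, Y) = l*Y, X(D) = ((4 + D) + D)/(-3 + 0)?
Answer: 5798464/9 ≈ 6.4427e+5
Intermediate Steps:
X(D) = -4/3 - 2*D/3 (X(D) = (4 + 2*D)/(-3) = (4 + 2*D)*(-⅓) = -4/3 - 2*D/3)
j(l, Y) = Y*l
n(o, K) = -4
r(H, M) = -4*H*M² (r(H, M) = ((H*M)*(-4))*M = (-4*H*M)*M = -4*H*M²)
(X(2) + r(2, -10))² = ((-4/3 - ⅔*2) - 4*2*(-10)²)² = ((-4/3 - 4/3) - 4*2*100)² = (-8/3 - 800)² = (-2408/3)² = 5798464/9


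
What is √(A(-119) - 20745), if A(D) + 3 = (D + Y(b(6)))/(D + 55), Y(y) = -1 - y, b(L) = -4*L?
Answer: I*√82986/2 ≈ 144.04*I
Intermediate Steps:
A(D) = -3 + (23 + D)/(55 + D) (A(D) = -3 + (D + (-1 - (-4)*6))/(D + 55) = -3 + (D + (-1 - 1*(-24)))/(55 + D) = -3 + (D + (-1 + 24))/(55 + D) = -3 + (D + 23)/(55 + D) = -3 + (23 + D)/(55 + D))
√(A(-119) - 20745) = √(2*(-71 - 1*(-119))/(55 - 119) - 20745) = √(2*(-71 + 119)/(-64) - 20745) = √(2*(-1/64)*48 - 20745) = √(-3/2 - 20745) = √(-41493/2) = I*√82986/2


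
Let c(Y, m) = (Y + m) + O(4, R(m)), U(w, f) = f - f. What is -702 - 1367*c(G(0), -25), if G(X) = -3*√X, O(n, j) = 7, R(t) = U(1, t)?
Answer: 23904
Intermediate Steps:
U(w, f) = 0
R(t) = 0
c(Y, m) = 7 + Y + m (c(Y, m) = (Y + m) + 7 = 7 + Y + m)
-702 - 1367*c(G(0), -25) = -702 - 1367*(7 - 3*√0 - 25) = -702 - 1367*(7 - 3*0 - 25) = -702 - 1367*(7 + 0 - 25) = -702 - 1367*(-18) = -702 + 24606 = 23904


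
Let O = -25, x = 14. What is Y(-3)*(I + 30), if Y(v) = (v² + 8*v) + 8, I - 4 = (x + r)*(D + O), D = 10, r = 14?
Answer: 2702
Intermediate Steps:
I = -416 (I = 4 + (14 + 14)*(10 - 25) = 4 + 28*(-15) = 4 - 420 = -416)
Y(v) = 8 + v² + 8*v
Y(-3)*(I + 30) = (8 + (-3)² + 8*(-3))*(-416 + 30) = (8 + 9 - 24)*(-386) = -7*(-386) = 2702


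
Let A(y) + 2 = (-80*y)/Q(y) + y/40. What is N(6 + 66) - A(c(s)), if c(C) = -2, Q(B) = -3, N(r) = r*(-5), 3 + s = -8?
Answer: -18277/60 ≈ -304.62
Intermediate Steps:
s = -11 (s = -3 - 8 = -11)
N(r) = -5*r
A(y) = -2 + 3203*y/120 (A(y) = -2 + (-80*y/(-3) + y/40) = -2 + (-80*y*(-⅓) + y*(1/40)) = -2 + (80*y/3 + y/40) = -2 + 3203*y/120)
N(6 + 66) - A(c(s)) = -5*(6 + 66) - (-2 + (3203/120)*(-2)) = -5*72 - (-2 - 3203/60) = -360 - 1*(-3323/60) = -360 + 3323/60 = -18277/60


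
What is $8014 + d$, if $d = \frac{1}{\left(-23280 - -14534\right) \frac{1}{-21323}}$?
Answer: $\frac{70111767}{8746} \approx 8016.4$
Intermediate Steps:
$d = \frac{21323}{8746}$ ($d = \frac{1}{\left(-23280 + 14534\right) \left(- \frac{1}{21323}\right)} = \frac{1}{\left(-8746\right) \left(- \frac{1}{21323}\right)} = \frac{1}{\frac{8746}{21323}} = \frac{21323}{8746} \approx 2.438$)
$8014 + d = 8014 + \frac{21323}{8746} = \frac{70111767}{8746}$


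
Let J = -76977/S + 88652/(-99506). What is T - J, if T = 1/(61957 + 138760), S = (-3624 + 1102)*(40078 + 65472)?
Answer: 215235933568051293/241665171459526100 ≈ 0.89064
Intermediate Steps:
S = -266197100 (S = -2522*105550 = -266197100)
T = 1/200717 ≈ 4.9821e-6
J = -11795622817919/13244104316300 (J = -76977/(-266197100) + 88652/(-99506) = -76977*(-1/266197100) + 88652*(-1/99506) = 76977/266197100 - 44326/49753 = -11795622817919/13244104316300 ≈ -0.89063)
T - J = 1/200717 - 1*(-11795622817919/13244104316300) = 1/200717 + 11795622817919/13244104316300 = 215235933568051293/241665171459526100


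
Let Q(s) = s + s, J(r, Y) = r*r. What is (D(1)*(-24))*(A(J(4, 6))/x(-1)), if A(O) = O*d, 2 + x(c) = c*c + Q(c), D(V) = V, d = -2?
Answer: -256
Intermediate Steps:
J(r, Y) = r**2
Q(s) = 2*s
x(c) = -2 + c**2 + 2*c (x(c) = -2 + (c*c + 2*c) = -2 + (c**2 + 2*c) = -2 + c**2 + 2*c)
A(O) = -2*O (A(O) = O*(-2) = -2*O)
(D(1)*(-24))*(A(J(4, 6))/x(-1)) = (1*(-24))*((-2*4**2)/(-2 + (-1)**2 + 2*(-1))) = -24*(-2*16)/(-2 + 1 - 2) = -(-768)/(-3) = -(-768)*(-1)/3 = -24*32/3 = -256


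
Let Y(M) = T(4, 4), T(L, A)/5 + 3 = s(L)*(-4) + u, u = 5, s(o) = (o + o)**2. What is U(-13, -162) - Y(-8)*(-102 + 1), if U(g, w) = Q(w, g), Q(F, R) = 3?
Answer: -128267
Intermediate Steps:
s(o) = 4*o**2 (s(o) = (2*o)**2 = 4*o**2)
T(L, A) = 10 - 80*L**2 (T(L, A) = -15 + 5*((4*L**2)*(-4) + 5) = -15 + 5*(-16*L**2 + 5) = -15 + 5*(5 - 16*L**2) = -15 + (25 - 80*L**2) = 10 - 80*L**2)
U(g, w) = 3
Y(M) = -1270 (Y(M) = 10 - 80*4**2 = 10 - 80*16 = 10 - 1280 = -1270)
U(-13, -162) - Y(-8)*(-102 + 1) = 3 - (-1270)*(-102 + 1) = 3 - (-1270)*(-101) = 3 - 1*128270 = 3 - 128270 = -128267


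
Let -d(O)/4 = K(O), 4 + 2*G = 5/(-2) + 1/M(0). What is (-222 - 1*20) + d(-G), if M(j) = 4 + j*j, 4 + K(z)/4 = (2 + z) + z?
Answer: -310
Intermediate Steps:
K(z) = -8 + 8*z (K(z) = -16 + 4*((2 + z) + z) = -16 + 4*(2 + 2*z) = -16 + (8 + 8*z) = -8 + 8*z)
M(j) = 4 + j²
G = -25/8 (G = -2 + (5/(-2) + 1/(4 + 0²))/2 = -2 + (5*(-½) + 1/(4 + 0))/2 = -2 + (-5/2 + 1/4)/2 = -2 + (-5/2 + 1*(¼))/2 = -2 + (-5/2 + ¼)/2 = -2 + (½)*(-9/4) = -2 - 9/8 = -25/8 ≈ -3.1250)
d(O) = 32 - 32*O (d(O) = -4*(-8 + 8*O) = 32 - 32*O)
(-222 - 1*20) + d(-G) = (-222 - 1*20) + (32 - (-32)*(-25)/8) = (-222 - 20) + (32 - 32*25/8) = -242 + (32 - 100) = -242 - 68 = -310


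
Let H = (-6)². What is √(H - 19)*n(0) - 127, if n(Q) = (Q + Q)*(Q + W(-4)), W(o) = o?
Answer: -127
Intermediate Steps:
H = 36
n(Q) = 2*Q*(-4 + Q) (n(Q) = (Q + Q)*(Q - 4) = (2*Q)*(-4 + Q) = 2*Q*(-4 + Q))
√(H - 19)*n(0) - 127 = √(36 - 19)*(2*0*(-4 + 0)) - 127 = √17*(2*0*(-4)) - 127 = √17*0 - 127 = 0 - 127 = -127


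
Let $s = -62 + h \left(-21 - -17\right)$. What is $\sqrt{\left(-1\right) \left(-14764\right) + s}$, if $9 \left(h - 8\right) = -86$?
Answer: $\frac{11 \sqrt{1094}}{3} \approx 121.28$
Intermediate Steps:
$h = - \frac{14}{9}$ ($h = 8 + \frac{1}{9} \left(-86\right) = 8 - \frac{86}{9} = - \frac{14}{9} \approx -1.5556$)
$s = - \frac{502}{9}$ ($s = -62 - \frac{14 \left(-21 - -17\right)}{9} = -62 - \frac{14 \left(-21 + 17\right)}{9} = -62 - - \frac{56}{9} = -62 + \frac{56}{9} = - \frac{502}{9} \approx -55.778$)
$\sqrt{\left(-1\right) \left(-14764\right) + s} = \sqrt{\left(-1\right) \left(-14764\right) - \frac{502}{9}} = \sqrt{14764 - \frac{502}{9}} = \sqrt{\frac{132374}{9}} = \frac{11 \sqrt{1094}}{3}$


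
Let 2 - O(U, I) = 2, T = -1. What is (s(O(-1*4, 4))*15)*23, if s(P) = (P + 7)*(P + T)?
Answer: -2415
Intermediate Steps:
O(U, I) = 0 (O(U, I) = 2 - 1*2 = 2 - 2 = 0)
s(P) = (-1 + P)*(7 + P) (s(P) = (P + 7)*(P - 1) = (7 + P)*(-1 + P) = (-1 + P)*(7 + P))
(s(O(-1*4, 4))*15)*23 = ((-7 + 0² + 6*0)*15)*23 = ((-7 + 0 + 0)*15)*23 = -7*15*23 = -105*23 = -2415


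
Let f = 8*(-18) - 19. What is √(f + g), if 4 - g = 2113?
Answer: 4*I*√142 ≈ 47.666*I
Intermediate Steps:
g = -2109 (g = 4 - 1*2113 = 4 - 2113 = -2109)
f = -163 (f = -144 - 19 = -163)
√(f + g) = √(-163 - 2109) = √(-2272) = 4*I*√142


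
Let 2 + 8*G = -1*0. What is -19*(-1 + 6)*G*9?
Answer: 855/4 ≈ 213.75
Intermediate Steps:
G = -¼ (G = -¼ + (-1*0)/8 = -¼ + (⅛)*0 = -¼ + 0 = -¼ ≈ -0.25000)
-19*(-1 + 6)*G*9 = -19*(-1 + 6)*(-1)/4*9 = -95*(-1)/4*9 = -19*(-5/4)*9 = (95/4)*9 = 855/4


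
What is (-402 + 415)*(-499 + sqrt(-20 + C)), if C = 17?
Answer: -6487 + 13*I*sqrt(3) ≈ -6487.0 + 22.517*I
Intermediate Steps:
(-402 + 415)*(-499 + sqrt(-20 + C)) = (-402 + 415)*(-499 + sqrt(-20 + 17)) = 13*(-499 + sqrt(-3)) = 13*(-499 + I*sqrt(3)) = -6487 + 13*I*sqrt(3)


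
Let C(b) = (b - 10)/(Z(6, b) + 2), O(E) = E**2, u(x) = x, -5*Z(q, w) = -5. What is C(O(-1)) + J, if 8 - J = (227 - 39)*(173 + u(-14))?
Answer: -29887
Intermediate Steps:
Z(q, w) = 1 (Z(q, w) = -1/5*(-5) = 1)
J = -29884 (J = 8 - (227 - 39)*(173 - 14) = 8 - 188*159 = 8 - 1*29892 = 8 - 29892 = -29884)
C(b) = -10/3 + b/3 (C(b) = (b - 10)/(1 + 2) = (-10 + b)/3 = (-10 + b)*(1/3) = -10/3 + b/3)
C(O(-1)) + J = (-10/3 + (1/3)*(-1)**2) - 29884 = (-10/3 + (1/3)*1) - 29884 = (-10/3 + 1/3) - 29884 = -3 - 29884 = -29887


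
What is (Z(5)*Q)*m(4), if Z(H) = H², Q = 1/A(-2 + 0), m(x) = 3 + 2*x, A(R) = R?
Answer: -275/2 ≈ -137.50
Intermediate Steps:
Q = -½ (Q = 1/(-2 + 0) = 1/(-2) = -½ ≈ -0.50000)
(Z(5)*Q)*m(4) = (5²*(-½))*(3 + 2*4) = (25*(-½))*(3 + 8) = -25/2*11 = -275/2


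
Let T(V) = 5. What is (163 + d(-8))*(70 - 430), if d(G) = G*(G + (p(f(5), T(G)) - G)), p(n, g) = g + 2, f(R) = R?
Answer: -38520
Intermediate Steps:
p(n, g) = 2 + g
d(G) = 7*G (d(G) = G*(G + ((2 + 5) - G)) = G*(G + (7 - G)) = G*7 = 7*G)
(163 + d(-8))*(70 - 430) = (163 + 7*(-8))*(70 - 430) = (163 - 56)*(-360) = 107*(-360) = -38520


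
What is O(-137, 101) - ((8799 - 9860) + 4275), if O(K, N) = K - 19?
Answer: -3370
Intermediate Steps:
O(K, N) = -19 + K
O(-137, 101) - ((8799 - 9860) + 4275) = (-19 - 137) - ((8799 - 9860) + 4275) = -156 - (-1061 + 4275) = -156 - 1*3214 = -156 - 3214 = -3370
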